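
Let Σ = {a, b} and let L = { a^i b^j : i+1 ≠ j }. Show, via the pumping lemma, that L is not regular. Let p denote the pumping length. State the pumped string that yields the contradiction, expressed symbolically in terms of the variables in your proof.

a^{p+p!} b^{p+p!+1}

Assume L is regular. Let p be the pumping length given by the pumping lemma.
Choose w = a^p b^{p+p!+1}. Since p ≠ (p+p!+1)-1 = p+p!, w ∈ L; and |w| ≥ p.
By the pumping lemma, w = xyz with |xy| ≤ p and y is nonempty.
Because |xy| ≤ p and w begins with p copies of a, we have y = a^k with 1 ≤ k ≤ p.
Since 1 ≤ k ≤ p, k divides p!; set t = 1 + p!/k. Then xy^t z has p + (p!/k)·k = p + p! copies of a. Now the a-count is p+p! and (b-count)-1 = (p+p!+1)-1 = p+p!, so i+1 ≠ j fails. So xy^t z = a^{p+p!} b^{p+p!+1} ∉ L.
This is a contradiction; hence L is not regular.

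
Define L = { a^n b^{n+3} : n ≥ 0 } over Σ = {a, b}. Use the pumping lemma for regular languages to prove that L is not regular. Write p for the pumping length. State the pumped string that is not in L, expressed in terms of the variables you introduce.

a^{p+k} b^{p+3}

Assume L is regular; let p be its pumping constant.
Choose w = a^p b^{p+3}, which is in L with |w| = 2p+3 ≥ p.
The pumping lemma gives a decomposition w = xyz where |xy| ≤ p and |y| ≥ 1.
The first p characters of w are a's, so xy (and hence y) consists only of a's. Write y = a^k, 1 ≤ k ≤ p.
Pump with i = 2: xy^2z = a^{p+k} b^{p+3}. For this to lie in L we would need p+3 = (p+k)+3, which forces k = 0. But k ≥ 1, so xy^2z ∉ L.
This contradicts the pumping lemma, so L is not regular.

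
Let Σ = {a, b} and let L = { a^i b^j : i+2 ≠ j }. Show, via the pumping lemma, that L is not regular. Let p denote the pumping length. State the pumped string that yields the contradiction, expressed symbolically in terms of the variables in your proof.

Assume L is regular. Let p be the pumping length given by the pumping lemma.
Choose w = a^p b^{p+p!+2}. Since p ≠ (p+p!+2)-2 = p+p!, w ∈ L; and |w| ≥ p.
By the pumping lemma, w = xyz with |xy| ≤ p and y is nonempty.
Because |xy| ≤ p and w begins with p copies of a, we have y = a^k with 1 ≤ k ≤ p.
Since 1 ≤ k ≤ p, k divides p!; set t = 1 + p!/k. Then xy^t z has p + (p!/k)·k = p + p! copies of a. Now the a-count is p+p! and (b-count)-2 = (p+p!+2)-2 = p+p!, so i+2 ≠ j fails. So xy^t z = a^{p+p!} b^{p+p!+2} ∉ L.
Contradiction. Therefore L is not regular.

a^{p+p!} b^{p+p!+2}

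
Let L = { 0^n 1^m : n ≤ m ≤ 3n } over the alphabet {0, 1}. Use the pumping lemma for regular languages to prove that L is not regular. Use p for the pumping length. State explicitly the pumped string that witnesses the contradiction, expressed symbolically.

Assume L is regular. Let p be the pumping length given by the pumping lemma.
Take w = 0^p 1^p ∈ L (since p ≤ p ≤ 3p), with |w| = 2p ≥ p.
The pumping lemma gives a decomposition w = xyz where |xy| ≤ p and |y| ≥ 1.
Because |xy| ≤ p and w begins with p copies of 0, we have y = 0^k with 1 ≤ k ≤ p.
Pump with i = 2: xy^2z = 0^{p+k} 1^p. Now n = p+k > p = m, so the condition n ≤ m fails. Thus xy^2z ∉ L.
This contradicts the pumping lemma, so L is not regular.

0^{p+k} 1^p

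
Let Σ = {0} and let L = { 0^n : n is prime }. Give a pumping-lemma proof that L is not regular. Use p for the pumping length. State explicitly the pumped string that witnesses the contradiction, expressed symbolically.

Toward a contradiction, assume L is regular with pumping length p.
Let q be a prime with q ≥ p+2 (infinitely many primes exist), and take w = 0^q ∈ L with |w| = q ≥ p.
The pumping lemma gives a decomposition w = xyz where |xy| ≤ p and y is nonempty.
Then y = 0^k for some k with 1 ≤ k ≤ p.
Since 1 ≤ k ≤ p, |xz| = q-k. Pump with i = q+1: |xy^{q+1}z| = (q-k)+(q+1)k = q+qk = q(1+k), which is composite (both factors ≥ 2). So xy^{q+1}z = 0^{q(1+k)} ∉ L.
This is a contradiction; hence L is not regular.

0^{q(1+k)}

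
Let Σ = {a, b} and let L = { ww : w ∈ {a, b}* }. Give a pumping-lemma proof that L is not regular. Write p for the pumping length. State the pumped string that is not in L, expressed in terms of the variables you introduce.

Assume L is regular; let p be its pumping constant.
Take w = a^p b^p a^p b^p = uu where u = a^pb^p; then w ∈ L and |w| = 4p ≥ p.
The pumping lemma gives a decomposition w = xyz where |xy| ≤ p and |y| > 0.
Since the first p symbols of w are all a's and |xy| ≤ p, y lies entirely in the leading a-block: y = a^k for some k with 1 ≤ k ≤ p.
Pump with i = 2: xy^2z = a^{p+k} b^p a^p b^p, of length 4p+k. Suppose this equals vv. The string starts with a and ends with b, so v does too; thus the boundary between the two copies of v is a b→a transition. There is exactly one such transition, at position 2p+k, so |v| = 2p+k and |vv| = 4p+2k ≠ 4p+k since k ≥ 1. So xy^2z ∉ L.
This is a contradiction; hence L is not regular.

a^{p+k} b^p a^p b^p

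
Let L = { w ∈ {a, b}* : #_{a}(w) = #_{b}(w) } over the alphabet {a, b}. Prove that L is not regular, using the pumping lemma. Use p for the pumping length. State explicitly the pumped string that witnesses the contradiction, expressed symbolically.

Assume L is regular; let p be its pumping constant.
Choose w = a^p b^p ∈ L with |w| = 2p ≥ p.
By the pumping lemma, w = xyz with |xy| ≤ p and y is nonempty.
Because |xy| ≤ p and w begins with p copies of a, we have y = a^k with 1 ≤ k ≤ p.
Pump with i = 2: xy^2z = a^{p+k} b^p has p+k occurrences of a but only p of b. Since k ≥ 1 the counts differ, so xy^2z ∉ L.
This contradicts the pumping lemma, so L is not regular.

a^{p+k} b^p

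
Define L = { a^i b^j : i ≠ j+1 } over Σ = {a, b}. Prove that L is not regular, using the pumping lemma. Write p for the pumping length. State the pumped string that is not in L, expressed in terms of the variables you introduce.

a^{p+p!} b^{p+p!-1}

Suppose for contradiction that L is regular, and let p be the pumping length.
Choose w = a^p b^{p+p!-1}. Since p ≠ (p+p!-1)+1 = p+p!, w ∈ L; and |w| ≥ p.
Write w = xyz as guaranteed by the lemma, with |xy| ≤ p and y is nonempty.
Since the first p symbols of w are all a's and |xy| ≤ p, y lies entirely in the leading a-block: y = a^k for some k with 1 ≤ k ≤ p.
Since 1 ≤ k ≤ p, k divides p!; set t = 1 + p!/k. Then xy^t z has p + (p!/k)·k = p + p! copies of a. Now the a-count is p+p! and (b-count)+1 = (p+p!-1)+1 = p+p!, so i ≠ j+1 fails. So xy^t z = a^{p+p!} b^{p+p!-1} ∉ L.
This is a contradiction; hence L is not regular.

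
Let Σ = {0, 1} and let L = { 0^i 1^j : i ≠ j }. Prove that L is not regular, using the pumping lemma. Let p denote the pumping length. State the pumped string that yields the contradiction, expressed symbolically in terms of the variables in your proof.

0^{p+p!} 1^{p+p!}

Assume L is regular. Let p be the pumping length given by the pumping lemma.
Choose w = 0^p 1^{p+p!}. Since p ≠ p+p!, w ∈ L; and |w| ≥ p.
By the pumping lemma, w = xyz with |xy| ≤ p and y is nonempty.
The first p characters of w are 0's, so xy (and hence y) consists only of 0's. Write y = 0^k, 1 ≤ k ≤ p.
Since 1 ≤ k ≤ p, k divides p!; set t = 1 + p!/k. Then xy^t z has p + (p!/k)·k = p + p! copies of 0. Now the 0-count equals the 1-count, so i ≠ j fails. So xy^t z = 0^{p+p!} 1^{p+p!} ∉ L.
This is a contradiction; hence L is not regular.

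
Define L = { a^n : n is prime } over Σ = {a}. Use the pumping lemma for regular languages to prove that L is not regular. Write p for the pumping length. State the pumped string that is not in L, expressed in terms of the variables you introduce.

Assume L is regular; let p be its pumping constant.
Let q be a prime with q ≥ p+2 (infinitely many primes exist), and take w = a^q ∈ L with |w| = q ≥ p.
The pumping lemma gives a decomposition w = xyz where |xy| ≤ p and y is nonempty.
Then y = a^k for some k with 1 ≤ k ≤ p.
Since 1 ≤ k ≤ p, |xz| = q-k. Pump with i = q+1: |xy^{q+1}z| = (q-k)+(q+1)k = q+qk = q(1+k), which is composite (both factors ≥ 2). So xy^{q+1}z = a^{q(1+k)} ∉ L.
Contradiction. Therefore L is not regular.

a^{q(1+k)}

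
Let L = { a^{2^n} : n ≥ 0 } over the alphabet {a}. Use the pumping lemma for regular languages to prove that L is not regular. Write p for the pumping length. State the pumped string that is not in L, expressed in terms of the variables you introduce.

a^{2^p+k}

Assume L is regular. Let p be the pumping length given by the pumping lemma.
Take w = a^{2^p} ∈ L with |w| = 2^p ≥ p.
By the pumping lemma, w = xyz with |xy| ≤ p and |y| ≥ 1.
Then y = a^k for some k with 1 ≤ k ≤ p.
Pump with i = 2: xy^2z = a^{2^p+k}. Since 1 ≤ k ≤ p < 2^p, we have 2^p < 2^p+k < 2^{p+1}, so 2^p+k is not a power of 2. So xy^2z ∉ L.
Contradiction. Therefore L is not regular.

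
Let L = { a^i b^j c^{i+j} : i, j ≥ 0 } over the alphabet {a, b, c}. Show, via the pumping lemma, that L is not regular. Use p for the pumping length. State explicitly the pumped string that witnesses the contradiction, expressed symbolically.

a^{p+k} b^p c^{2p}

Suppose for contradiction that L is regular, and let p be the pumping length.
Take w = a^p b^p c^{2p} ∈ L (with i=j=p, i+j=2p), |w| = 4p ≥ p.
The pumping lemma gives a decomposition w = xyz where |xy| ≤ p and y is nonempty.
Because |xy| ≤ p and w begins with p copies of a, we have y = a^k with 1 ≤ k ≤ p.
Consider xy^2z = a^{p+k} b^p c^{2p}. Now the a- and b-counts sum to 2p+k, but the c-count is 2p ≠ 2p+k. So xy^2z ∉ L.
Contradiction. Therefore L is not regular.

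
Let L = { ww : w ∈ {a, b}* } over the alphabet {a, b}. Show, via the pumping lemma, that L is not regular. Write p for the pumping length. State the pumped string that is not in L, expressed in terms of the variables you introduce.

a^{p+k} b^p a^p b^p

Assume L is regular. Let p be the pumping length given by the pumping lemma.
Take w = a^p b^p a^p b^p = uu where u = a^pb^p; then w ∈ L and |w| = 4p ≥ p.
The pumping lemma gives a decomposition w = xyz where |xy| ≤ p and |y| > 0.
Since the first p symbols of w are all a's and |xy| ≤ p, y lies entirely in the leading a-block: y = a^k for some k with 1 ≤ k ≤ p.
Pump with i = 2: xy^2z = a^{p+k} b^p a^p b^p, of length 4p+k. Suppose this equals vv. The string starts with a and ends with b, so v does too; thus the boundary between the two copies of v is a b→a transition. There is exactly one such transition, at position 2p+k, so |v| = 2p+k and |vv| = 4p+2k ≠ 4p+k since k ≥ 1. So xy^2z ∉ L.
Contradiction. Therefore L is not regular.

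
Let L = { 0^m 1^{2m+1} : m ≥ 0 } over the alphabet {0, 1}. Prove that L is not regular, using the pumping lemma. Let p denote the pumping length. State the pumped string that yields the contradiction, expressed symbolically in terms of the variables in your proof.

Assume L is regular; let p be its pumping constant.
Take w = 0^p 1^{2p+1}. Then w ∈ L and |w| = 3p+1 ≥ p.
By the pumping lemma, w = xyz with |xy| ≤ p and |y| ≥ 1.
Since the first p symbols of w are all 0's and |xy| ≤ p, y lies entirely in the leading 0-block: y = 0^k for some k with 1 ≤ k ≤ p.
Pump with i = 2: xy^2z = 0^{p+k} 1^{2p+1}. For this to lie in L we would need 2p+1 = 2(p+k)+1, which forces k = 0. But k ≥ 1, so xy^2z ∉ L.
Contradiction. Therefore L is not regular.

0^{p+k} 1^{2p+1}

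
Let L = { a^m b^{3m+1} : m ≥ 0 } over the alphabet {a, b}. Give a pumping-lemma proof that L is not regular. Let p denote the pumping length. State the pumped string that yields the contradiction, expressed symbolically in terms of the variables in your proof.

Assume L is regular; let p be its pumping constant.
Take w = a^p b^{3p+1}. Then w ∈ L and |w| = 4p+1 ≥ p.
The pumping lemma gives a decomposition w = xyz where |xy| ≤ p and |y| ≥ 1.
Since the first p symbols of w are all a's and |xy| ≤ p, y lies entirely in the leading a-block: y = a^k for some k with 1 ≤ k ≤ p.
Pump with i = 2: xy^2z = a^{p+k} b^{3p+1}. For this to lie in L we would need 3p+1 = 3(p+k)+1, which forces k = 0. But k ≥ 1, so xy^2z ∉ L.
This is a contradiction; hence L is not regular.

a^{p+k} b^{3p+1}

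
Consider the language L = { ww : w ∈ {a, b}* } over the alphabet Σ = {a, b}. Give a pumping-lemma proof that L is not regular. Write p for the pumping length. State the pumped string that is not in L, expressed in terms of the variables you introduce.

Assume L is regular. Let p be the pumping length given by the pumping lemma.
Take w = a^p b^p a^p b^p = uu where u = a^pb^p; then w ∈ L and |w| = 4p ≥ p.
Write w = xyz as guaranteed by the lemma, with |xy| ≤ p and |y| ≥ 1.
Because |xy| ≤ p and w begins with p copies of a, we have y = a^k with 1 ≤ k ≤ p.
Pump with i = 2: xy^2z = a^{p+k} b^p a^p b^p, of length 4p+k. Suppose this equals vv. The string starts with a and ends with b, so v does too; thus the boundary between the two copies of v is a b→a transition. There is exactly one such transition, at position 2p+k, so |v| = 2p+k and |vv| = 4p+2k ≠ 4p+k since k ≥ 1. So xy^2z ∉ L.
Contradiction. Therefore L is not regular.

a^{p+k} b^p a^p b^p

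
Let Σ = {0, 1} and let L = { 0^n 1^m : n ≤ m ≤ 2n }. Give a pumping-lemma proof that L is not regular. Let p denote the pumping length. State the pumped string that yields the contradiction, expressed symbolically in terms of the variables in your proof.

Assume L is regular; let p be its pumping constant.
Take w = 0^p 1^p ∈ L (since p ≤ p ≤ 2p), with |w| = 2p ≥ p.
Write w = xyz as guaranteed by the lemma, with |xy| ≤ p and |y| ≥ 1.
Since the first p symbols of w are all 0's and |xy| ≤ p, y lies entirely in the leading 0-block: y = 0^k for some k with 1 ≤ k ≤ p.
Pump with i = 2: xy^2z = 0^{p+k} 1^p. Now n = p+k > p = m, so the condition n ≤ m fails. Thus xy^2z ∉ L.
Contradiction. Therefore L is not regular.

0^{p+k} 1^p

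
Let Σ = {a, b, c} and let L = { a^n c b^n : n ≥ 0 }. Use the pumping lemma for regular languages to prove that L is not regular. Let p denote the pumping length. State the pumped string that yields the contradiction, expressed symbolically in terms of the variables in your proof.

a^{p+k} c b^p

Toward a contradiction, assume L is regular with pumping length p.
Take w = a^p c b^p ∈ L with |w| = 2p+1 ≥ p.
Write w = xyz as guaranteed by the lemma, with |xy| ≤ p and |y| > 0.
Because |xy| ≤ p and w begins with p copies of a, we have y = a^k with 1 ≤ k ≤ p.
Pump with i = 2: xy^2z = a^{p+k} c b^p, which would require p+k = p. But k ≥ 1, so xy^2z ∉ L.
This is a contradiction; hence L is not regular.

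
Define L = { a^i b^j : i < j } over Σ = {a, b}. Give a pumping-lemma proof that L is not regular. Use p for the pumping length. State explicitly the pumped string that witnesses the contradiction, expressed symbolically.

a^{p+k} b^{p+1}

Assume L is regular; let p be its pumping constant.
Choose w = a^p b^{p+1} ∈ L, with |w| = 2p+1 ≥ p.
Write w = xyz as guaranteed by the lemma, with |xy| ≤ p and y is nonempty.
Because |xy| ≤ p and w begins with p copies of a, we have y = a^k with 1 ≤ k ≤ p.
Consider xy^2z = a^{p+k} b^{p+1}. Since k ≥ 1, the a-count p+k is at least p+1, so i < j fails; thus xy^2z ∉ L.
This contradicts the pumping lemma, so L is not regular.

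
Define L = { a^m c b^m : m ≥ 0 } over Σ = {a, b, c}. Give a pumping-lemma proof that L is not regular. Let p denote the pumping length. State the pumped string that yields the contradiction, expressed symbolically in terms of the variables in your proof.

Toward a contradiction, assume L is regular with pumping length p.
Take w = a^p c b^p ∈ L with |w| = 2p+1 ≥ p.
By the pumping lemma, w = xyz with |xy| ≤ p and |y| > 0.
Because |xy| ≤ p and w begins with p copies of a, we have y = a^k with 1 ≤ k ≤ p.
Pump with i = 2: xy^2z = a^{p+k} c b^p, which would require p+k = p. But k ≥ 1, so xy^2z ∉ L.
This contradicts the pumping lemma, so L is not regular.

a^{p+k} c b^p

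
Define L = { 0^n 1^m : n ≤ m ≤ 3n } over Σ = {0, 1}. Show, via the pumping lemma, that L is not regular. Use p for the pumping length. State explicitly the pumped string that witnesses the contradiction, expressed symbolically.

Assume L is regular. Let p be the pumping length given by the pumping lemma.
Take w = 0^p 1^p ∈ L (since p ≤ p ≤ 3p), with |w| = 2p ≥ p.
By the pumping lemma, w = xyz with |xy| ≤ p and |y| ≥ 1.
Since the first p symbols of w are all 0's and |xy| ≤ p, y lies entirely in the leading 0-block: y = 0^k for some k with 1 ≤ k ≤ p.
Pump with i = 2: xy^2z = 0^{p+k} 1^p. Now n = p+k > p = m, so the condition n ≤ m fails. Thus xy^2z ∉ L.
This is a contradiction; hence L is not regular.

0^{p+k} 1^p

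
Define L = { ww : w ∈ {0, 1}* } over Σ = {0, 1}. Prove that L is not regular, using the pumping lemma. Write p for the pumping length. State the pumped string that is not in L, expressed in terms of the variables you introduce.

Assume L is regular; let p be its pumping constant.
Take w = 0^p 1^p 0^p 1^p = uu where u = 0^p1^p; then w ∈ L and |w| = 4p ≥ p.
Write w = xyz as guaranteed by the lemma, with |xy| ≤ p and |y| ≥ 1.
Since the first p symbols of w are all 0's and |xy| ≤ p, y lies entirely in the leading 0-block: y = 0^k for some k with 1 ≤ k ≤ p.
Pump with i = 2: xy^2z = 0^{p+k} 1^p 0^p 1^p, of length 4p+k. Suppose this equals vv. The string starts with 0 and ends with 1, so v does too; thus the boundary between the two copies of v is a 1→0 transition. There is exactly one such transition, at position 2p+k, so |v| = 2p+k and |vv| = 4p+2k ≠ 4p+k since k ≥ 1. So xy^2z ∉ L.
This is a contradiction; hence L is not regular.

0^{p+k} 1^p 0^p 1^p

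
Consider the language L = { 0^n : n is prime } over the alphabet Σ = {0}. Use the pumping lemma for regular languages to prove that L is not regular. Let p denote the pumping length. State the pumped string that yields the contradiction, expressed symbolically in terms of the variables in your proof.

0^{q(1+k)}

Assume L is regular; let p be its pumping constant.
Let q be a prime with q ≥ p+2 (infinitely many primes exist), and take w = 0^q ∈ L with |w| = q ≥ p.
By the pumping lemma, w = xyz with |xy| ≤ p and y is nonempty.
Then y = 0^k for some k with 1 ≤ k ≤ p.
Since 1 ≤ k ≤ p, |xz| = q-k. Pump with i = q+1: |xy^{q+1}z| = (q-k)+(q+1)k = q+qk = q(1+k), which is composite (both factors ≥ 2). So xy^{q+1}z = 0^{q(1+k)} ∉ L.
This contradicts the pumping lemma, so L is not regular.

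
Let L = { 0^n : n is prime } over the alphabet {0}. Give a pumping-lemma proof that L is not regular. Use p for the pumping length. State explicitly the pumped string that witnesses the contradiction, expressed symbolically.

Suppose for contradiction that L is regular, and let p be the pumping length.
Let q be a prime with q ≥ p+2 (infinitely many primes exist), and take w = 0^q ∈ L with |w| = q ≥ p.
By the pumping lemma, w = xyz with |xy| ≤ p and |y| ≥ 1.
Then y = 0^k for some k with 1 ≤ k ≤ p.
Since 1 ≤ k ≤ p, |xz| = q-k. Pump with i = q+1: |xy^{q+1}z| = (q-k)+(q+1)k = q+qk = q(1+k), which is composite (both factors ≥ 2). So xy^{q+1}z = 0^{q(1+k)} ∉ L.
This contradicts the pumping lemma, so L is not regular.

0^{q(1+k)}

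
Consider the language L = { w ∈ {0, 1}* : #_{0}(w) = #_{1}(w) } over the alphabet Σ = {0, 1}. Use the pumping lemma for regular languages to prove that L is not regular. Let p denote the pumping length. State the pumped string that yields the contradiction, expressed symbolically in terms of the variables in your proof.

Toward a contradiction, assume L is regular with pumping length p.
Choose w = 0^p 1^p ∈ L with |w| = 2p ≥ p.
Write w = xyz as guaranteed by the lemma, with |xy| ≤ p and y is nonempty.
The first p characters of w are 0's, so xy (and hence y) consists only of 0's. Write y = 0^k, 1 ≤ k ≤ p.
Pump with i = 2: xy^2z = 0^{p+k} 1^p has p+k occurrences of 0 but only p of 1. Since k ≥ 1 the counts differ, so xy^2z ∉ L.
This contradicts the pumping lemma, so L is not regular.

0^{p+k} 1^p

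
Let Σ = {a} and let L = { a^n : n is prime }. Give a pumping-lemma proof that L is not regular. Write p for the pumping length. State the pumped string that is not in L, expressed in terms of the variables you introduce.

a^{q(1+k)}

Assume L is regular; let p be its pumping constant.
Let q be a prime with q ≥ p+2 (infinitely many primes exist), and take w = a^q ∈ L with |w| = q ≥ p.
Write w = xyz as guaranteed by the lemma, with |xy| ≤ p and |y| > 0.
Then y = a^k for some k with 1 ≤ k ≤ p.
Since 1 ≤ k ≤ p, |xz| = q-k. Pump with i = q+1: |xy^{q+1}z| = (q-k)+(q+1)k = q+qk = q(1+k), which is composite (both factors ≥ 2). So xy^{q+1}z = a^{q(1+k)} ∉ L.
Contradiction. Therefore L is not regular.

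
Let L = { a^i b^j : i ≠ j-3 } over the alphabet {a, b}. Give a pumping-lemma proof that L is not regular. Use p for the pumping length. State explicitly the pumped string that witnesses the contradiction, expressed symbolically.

a^{p+p!} b^{p+p!+3}

Assume L is regular; let p be its pumping constant.
Choose w = a^p b^{p+p!+3}. Since p ≠ (p+p!+3)-3 = p+p!, w ∈ L; and |w| ≥ p.
The pumping lemma gives a decomposition w = xyz where |xy| ≤ p and |y| > 0.
Because |xy| ≤ p and w begins with p copies of a, we have y = a^k with 1 ≤ k ≤ p.
Since 1 ≤ k ≤ p, k divides p!; set t = 1 + p!/k. Then xy^t z has p + (p!/k)·k = p + p! copies of a. Now the a-count is p+p! and (b-count)-3 = (p+p!+3)-3 = p+p!, so i ≠ j-3 fails. So xy^t z = a^{p+p!} b^{p+p!+3} ∉ L.
Contradiction. Therefore L is not regular.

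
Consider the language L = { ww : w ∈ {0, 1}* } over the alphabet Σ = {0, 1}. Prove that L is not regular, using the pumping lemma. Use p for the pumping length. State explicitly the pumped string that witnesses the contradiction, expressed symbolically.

Toward a contradiction, assume L is regular with pumping length p.
Take w = 0^p 1^p 0^p 1^p = uu where u = 0^p1^p; then w ∈ L and |w| = 4p ≥ p.
Write w = xyz as guaranteed by the lemma, with |xy| ≤ p and |y| ≥ 1.
The first p characters of w are 0's, so xy (and hence y) consists only of 0's. Write y = 0^k, 1 ≤ k ≤ p.
Pump with i = 2: xy^2z = 0^{p+k} 1^p 0^p 1^p, of length 4p+k. Suppose this equals vv. The string starts with 0 and ends with 1, so v does too; thus the boundary between the two copies of v is a 1→0 transition. There is exactly one such transition, at position 2p+k, so |v| = 2p+k and |vv| = 4p+2k ≠ 4p+k since k ≥ 1. So xy^2z ∉ L.
This contradicts the pumping lemma, so L is not regular.

0^{p+k} 1^p 0^p 1^p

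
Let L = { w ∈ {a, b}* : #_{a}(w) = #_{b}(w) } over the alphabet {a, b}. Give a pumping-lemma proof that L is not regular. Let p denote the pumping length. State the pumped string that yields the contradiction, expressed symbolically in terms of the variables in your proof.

Assume L is regular. Let p be the pumping length given by the pumping lemma.
Choose w = a^p b^p ∈ L with |w| = 2p ≥ p.
By the pumping lemma, w = xyz with |xy| ≤ p and y is nonempty.
The first p characters of w are a's, so xy (and hence y) consists only of a's. Write y = a^k, 1 ≤ k ≤ p.
Pump with i = 2: xy^2z = a^{p+k} b^p has p+k occurrences of a but only p of b. Since k ≥ 1 the counts differ, so xy^2z ∉ L.
This contradicts the pumping lemma, so L is not regular.

a^{p+k} b^p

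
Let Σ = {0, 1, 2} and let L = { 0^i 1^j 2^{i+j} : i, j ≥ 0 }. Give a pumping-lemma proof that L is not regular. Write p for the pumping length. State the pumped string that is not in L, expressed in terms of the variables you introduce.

0^{p+k} 1^p 2^{2p}

Assume L is regular; let p be its pumping constant.
Take w = 0^p 1^p 2^{2p} ∈ L (with i=j=p, i+j=2p), |w| = 4p ≥ p.
Write w = xyz as guaranteed by the lemma, with |xy| ≤ p and |y| > 0.
The first p characters of w are 0's, so xy (and hence y) consists only of 0's. Write y = 0^k, 1 ≤ k ≤ p.
Consider xy^2z = 0^{p+k} 1^p 2^{2p}. Now the 0- and 1-counts sum to 2p+k, but the 2-count is 2p ≠ 2p+k. So xy^2z ∉ L.
This contradicts the pumping lemma, so L is not regular.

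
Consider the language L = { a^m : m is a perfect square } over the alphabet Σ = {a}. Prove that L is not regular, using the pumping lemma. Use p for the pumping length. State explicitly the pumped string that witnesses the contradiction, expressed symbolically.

a^{p²+k}

Suppose for contradiction that L is regular, and let p be the pumping length.
Take w = a^{p²} ∈ L with |w| = p² ≥ p.
Write w = xyz as guaranteed by the lemma, with |xy| ≤ p and |y| > 0.
Then y = a^k for some k with 1 ≤ k ≤ p.
Pump with i = 2: xy^2z = a^{p²+k}. Since 1 ≤ k ≤ p, p² < p²+k ≤ p²+p < (p+1)², so p²+k lies strictly between consecutive squares and is not a perfect square. So xy^2z ∉ L.
Contradiction. Therefore L is not regular.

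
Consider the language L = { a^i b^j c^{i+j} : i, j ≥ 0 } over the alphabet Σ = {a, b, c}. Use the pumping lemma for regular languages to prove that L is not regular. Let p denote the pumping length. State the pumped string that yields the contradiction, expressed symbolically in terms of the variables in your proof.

Assume L is regular. Let p be the pumping length given by the pumping lemma.
Take w = a^p b^p c^{2p} ∈ L (with i=j=p, i+j=2p), |w| = 4p ≥ p.
The pumping lemma gives a decomposition w = xyz where |xy| ≤ p and |y| ≥ 1.
Since the first p symbols of w are all a's and |xy| ≤ p, y lies entirely in the leading a-block: y = a^k for some k with 1 ≤ k ≤ p.
Consider xy^2z = a^{p+k} b^p c^{2p}. Now the a- and b-counts sum to 2p+k, but the c-count is 2p ≠ 2p+k. So xy^2z ∉ L.
Contradiction. Therefore L is not regular.

a^{p+k} b^p c^{2p}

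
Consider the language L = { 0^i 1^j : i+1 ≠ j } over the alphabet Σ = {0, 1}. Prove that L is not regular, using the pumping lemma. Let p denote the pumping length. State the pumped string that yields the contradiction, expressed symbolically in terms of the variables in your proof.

0^{p+p!} 1^{p+p!+1}

Toward a contradiction, assume L is regular with pumping length p.
Choose w = 0^p 1^{p+p!+1}. Since p ≠ (p+p!+1)-1 = p+p!, w ∈ L; and |w| ≥ p.
By the pumping lemma, w = xyz with |xy| ≤ p and |y| ≥ 1.
The first p characters of w are 0's, so xy (and hence y) consists only of 0's. Write y = 0^k, 1 ≤ k ≤ p.
Since 1 ≤ k ≤ p, k divides p!; set t = 1 + p!/k. Then xy^t z has p + (p!/k)·k = p + p! copies of 0. Now the 0-count is p+p! and (1-count)-1 = (p+p!+1)-1 = p+p!, so i+1 ≠ j fails. So xy^t z = 0^{p+p!} 1^{p+p!+1} ∉ L.
Contradiction. Therefore L is not regular.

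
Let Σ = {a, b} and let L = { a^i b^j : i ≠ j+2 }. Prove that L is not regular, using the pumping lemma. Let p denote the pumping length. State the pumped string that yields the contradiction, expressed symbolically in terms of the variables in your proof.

a^{p+p!} b^{p+p!-2}

Assume L is regular. Let p be the pumping length given by the pumping lemma.
Choose w = a^p b^{p+p!-2}. Since p ≠ (p+p!-2)+2 = p+p!, w ∈ L; and |w| ≥ p.
By the pumping lemma, w = xyz with |xy| ≤ p and |y| > 0.
The first p characters of w are a's, so xy (and hence y) consists only of a's. Write y = a^k, 1 ≤ k ≤ p.
Since 1 ≤ k ≤ p, k divides p!; set t = 1 + p!/k. Then xy^t z has p + (p!/k)·k = p + p! copies of a. Now the a-count is p+p! and (b-count)+2 = (p+p!-2)+2 = p+p!, so i ≠ j+2 fails. So xy^t z = a^{p+p!} b^{p+p!-2} ∉ L.
Contradiction. Therefore L is not regular.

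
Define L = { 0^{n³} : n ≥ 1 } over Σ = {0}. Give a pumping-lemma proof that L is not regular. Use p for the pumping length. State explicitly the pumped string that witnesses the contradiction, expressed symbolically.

Toward a contradiction, assume L is regular with pumping length p.
Take w = 0^{p³} ∈ L with |w| = p³ ≥ p.
Write w = xyz as guaranteed by the lemma, with |xy| ≤ p and y is nonempty.
Then y = 0^k for some k with 1 ≤ k ≤ p.
Pump with i = 2: xy^2z = 0^{p³+k}. Since 1 ≤ k ≤ p, p³ < p³+k ≤ p³+p < p³+3p²+3p+1 = (p+1)³, so p³+k is not a perfect cube. So xy^2z ∉ L.
Contradiction. Therefore L is not regular.

0^{p³+k}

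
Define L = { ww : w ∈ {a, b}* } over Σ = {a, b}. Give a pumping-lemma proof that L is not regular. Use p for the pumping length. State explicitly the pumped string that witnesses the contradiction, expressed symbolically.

a^{p+k} b^p a^p b^p

Toward a contradiction, assume L is regular with pumping length p.
Take w = a^p b^p a^p b^p = uu where u = a^pb^p; then w ∈ L and |w| = 4p ≥ p.
By the pumping lemma, w = xyz with |xy| ≤ p and |y| ≥ 1.
Since the first p symbols of w are all a's and |xy| ≤ p, y lies entirely in the leading a-block: y = a^k for some k with 1 ≤ k ≤ p.
Pump with i = 2: xy^2z = a^{p+k} b^p a^p b^p, of length 4p+k. Suppose this equals vv. The string starts with a and ends with b, so v does too; thus the boundary between the two copies of v is a b→a transition. There is exactly one such transition, at position 2p+k, so |v| = 2p+k and |vv| = 4p+2k ≠ 4p+k since k ≥ 1. So xy^2z ∉ L.
This contradicts the pumping lemma, so L is not regular.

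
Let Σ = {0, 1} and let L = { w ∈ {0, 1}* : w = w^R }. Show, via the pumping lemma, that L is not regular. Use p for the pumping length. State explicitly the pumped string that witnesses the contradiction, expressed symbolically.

0^{p+k} 1 0^p

Suppose for contradiction that L is regular, and let p be the pumping length.
Take w = 0^p 1 0^p, a palindrome of length 2p+1 ≥ p.
By the pumping lemma, w = xyz with |xy| ≤ p and y is nonempty.
The first p characters of w are 0's, so xy (and hence y) consists only of 0's. Write y = 0^k, 1 ≤ k ≤ p.
Pump with i = 2: xy^2z = 0^{p+k} 1 0^p. Its reverse is 0^p 1 0^{p+k}, which differs from xy^2z since k ≥ 1. So xy^2z is not a palindrome and xy^2z ∉ L.
Contradiction. Therefore L is not regular.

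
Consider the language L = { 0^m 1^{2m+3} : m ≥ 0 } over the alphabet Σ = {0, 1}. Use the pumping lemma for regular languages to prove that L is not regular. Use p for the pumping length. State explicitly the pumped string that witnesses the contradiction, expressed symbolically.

Toward a contradiction, assume L is regular with pumping length p.
Take w = 0^p 1^{2p+3}. Then w ∈ L and |w| = 3p+3 ≥ p.
By the pumping lemma, w = xyz with |xy| ≤ p and |y| ≥ 1.
Because |xy| ≤ p and w begins with p copies of 0, we have y = 0^k with 1 ≤ k ≤ p.
Pump with i = 2: xy^2z = 0^{p+k} 1^{2p+3}. For this to lie in L we would need 2p+3 = 2(p+k)+3, which forces k = 0. But k ≥ 1, so xy^2z ∉ L.
Contradiction. Therefore L is not regular.

0^{p+k} 1^{2p+3}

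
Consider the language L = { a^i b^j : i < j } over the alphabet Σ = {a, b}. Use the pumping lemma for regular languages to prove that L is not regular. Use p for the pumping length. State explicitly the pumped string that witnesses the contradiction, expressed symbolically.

a^{p+k} b^{p+1}

Assume L is regular; let p be its pumping constant.
Choose w = a^p b^{p+1} ∈ L, with |w| = 2p+1 ≥ p.
By the pumping lemma, w = xyz with |xy| ≤ p and |y| > 0.
The first p characters of w are a's, so xy (and hence y) consists only of a's. Write y = a^k, 1 ≤ k ≤ p.
Consider xy^2z = a^{p+k} b^{p+1}. Since k ≥ 1, the a-count p+k is at least p+1, so i < j fails; thus xy^2z ∉ L.
Contradiction. Therefore L is not regular.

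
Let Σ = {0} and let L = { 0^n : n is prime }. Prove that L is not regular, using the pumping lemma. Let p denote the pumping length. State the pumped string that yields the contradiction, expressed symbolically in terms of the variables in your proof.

Suppose for contradiction that L is regular, and let p be the pumping length.
Let q be a prime with q ≥ p+2 (infinitely many primes exist), and take w = 0^q ∈ L with |w| = q ≥ p.
By the pumping lemma, w = xyz with |xy| ≤ p and |y| ≥ 1.
Then y = 0^k for some k with 1 ≤ k ≤ p.
Since 1 ≤ k ≤ p, |xz| = q-k. Pump with i = q+1: |xy^{q+1}z| = (q-k)+(q+1)k = q+qk = q(1+k), which is composite (both factors ≥ 2). So xy^{q+1}z = 0^{q(1+k)} ∉ L.
Contradiction. Therefore L is not regular.

0^{q(1+k)}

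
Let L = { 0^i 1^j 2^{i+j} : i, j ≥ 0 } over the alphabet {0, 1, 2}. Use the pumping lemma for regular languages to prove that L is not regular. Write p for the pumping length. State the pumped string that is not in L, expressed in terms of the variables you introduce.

Assume L is regular. Let p be the pumping length given by the pumping lemma.
Take w = 0^p 1^p 2^{2p} ∈ L (with i=j=p, i+j=2p), |w| = 4p ≥ p.
Write w = xyz as guaranteed by the lemma, with |xy| ≤ p and |y| > 0.
Since the first p symbols of w are all 0's and |xy| ≤ p, y lies entirely in the leading 0-block: y = 0^k for some k with 1 ≤ k ≤ p.
Consider xy^2z = 0^{p+k} 1^p 2^{2p}. Now the 0- and 1-counts sum to 2p+k, but the 2-count is 2p ≠ 2p+k. So xy^2z ∉ L.
This contradicts the pumping lemma, so L is not regular.

0^{p+k} 1^p 2^{2p}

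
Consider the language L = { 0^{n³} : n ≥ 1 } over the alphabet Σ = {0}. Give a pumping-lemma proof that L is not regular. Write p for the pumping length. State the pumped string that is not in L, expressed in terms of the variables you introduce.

Toward a contradiction, assume L is regular with pumping length p.
Take w = 0^{p³} ∈ L with |w| = p³ ≥ p.
By the pumping lemma, w = xyz with |xy| ≤ p and |y| ≥ 1.
Then y = 0^k for some k with 1 ≤ k ≤ p.
Pump with i = 2: xy^2z = 0^{p³+k}. Since 1 ≤ k ≤ p, p³ < p³+k ≤ p³+p < p³+3p²+3p+1 = (p+1)³, so p³+k is not a perfect cube. So xy^2z ∉ L.
This contradicts the pumping lemma, so L is not regular.

0^{p³+k}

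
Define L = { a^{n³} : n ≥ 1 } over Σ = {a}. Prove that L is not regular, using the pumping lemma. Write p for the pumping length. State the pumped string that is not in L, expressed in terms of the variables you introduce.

a^{p³+k}

Toward a contradiction, assume L is regular with pumping length p.
Take w = a^{p³} ∈ L with |w| = p³ ≥ p.
The pumping lemma gives a decomposition w = xyz where |xy| ≤ p and |y| ≥ 1.
Then y = a^k for some k with 1 ≤ k ≤ p.
Pump with i = 2: xy^2z = a^{p³+k}. Since 1 ≤ k ≤ p, p³ < p³+k ≤ p³+p < p³+3p²+3p+1 = (p+1)³, so p³+k is not a perfect cube. So xy^2z ∉ L.
This is a contradiction; hence L is not regular.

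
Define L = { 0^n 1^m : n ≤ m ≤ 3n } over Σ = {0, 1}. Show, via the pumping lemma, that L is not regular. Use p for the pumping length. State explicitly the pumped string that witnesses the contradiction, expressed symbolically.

Assume L is regular; let p be its pumping constant.
Take w = 0^p 1^p ∈ L (since p ≤ p ≤ 3p), with |w| = 2p ≥ p.
Write w = xyz as guaranteed by the lemma, with |xy| ≤ p and |y| > 0.
Since the first p symbols of w are all 0's and |xy| ≤ p, y lies entirely in the leading 0-block: y = 0^k for some k with 1 ≤ k ≤ p.
Pump with i = 2: xy^2z = 0^{p+k} 1^p. Now n = p+k > p = m, so the condition n ≤ m fails. Thus xy^2z ∉ L.
This contradicts the pumping lemma, so L is not regular.

0^{p+k} 1^p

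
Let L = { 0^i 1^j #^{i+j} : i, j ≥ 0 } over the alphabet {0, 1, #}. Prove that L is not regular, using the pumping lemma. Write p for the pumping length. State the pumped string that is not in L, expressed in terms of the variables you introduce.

Assume L is regular; let p be its pumping constant.
Take w = 0^p 1^p #^{2p} ∈ L (with i=j=p, i+j=2p), |w| = 4p ≥ p.
By the pumping lemma, w = xyz with |xy| ≤ p and y is nonempty.
Since the first p symbols of w are all 0's and |xy| ≤ p, y lies entirely in the leading 0-block: y = 0^k for some k with 1 ≤ k ≤ p.
Consider xy^2z = 0^{p+k} 1^p #^{2p}. Now the 0- and 1-counts sum to 2p+k, but the #-count is 2p ≠ 2p+k. So xy^2z ∉ L.
This contradicts the pumping lemma, so L is not regular.

0^{p+k} 1^p #^{2p}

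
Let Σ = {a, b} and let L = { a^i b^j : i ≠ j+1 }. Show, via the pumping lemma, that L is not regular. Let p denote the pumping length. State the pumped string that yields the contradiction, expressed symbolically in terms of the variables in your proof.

a^{p+p!} b^{p+p!-1}

Assume L is regular; let p be its pumping constant.
Choose w = a^p b^{p+p!-1}. Since p ≠ (p+p!-1)+1 = p+p!, w ∈ L; and |w| ≥ p.
Write w = xyz as guaranteed by the lemma, with |xy| ≤ p and y is nonempty.
Because |xy| ≤ p and w begins with p copies of a, we have y = a^k with 1 ≤ k ≤ p.
Since 1 ≤ k ≤ p, k divides p!; set t = 1 + p!/k. Then xy^t z has p + (p!/k)·k = p + p! copies of a. Now the a-count is p+p! and (b-count)+1 = (p+p!-1)+1 = p+p!, so i ≠ j+1 fails. So xy^t z = a^{p+p!} b^{p+p!-1} ∉ L.
This contradicts the pumping lemma, so L is not regular.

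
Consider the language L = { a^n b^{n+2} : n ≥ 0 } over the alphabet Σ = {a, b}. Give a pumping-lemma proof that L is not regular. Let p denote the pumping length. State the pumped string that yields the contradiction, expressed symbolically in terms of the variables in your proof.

a^{p+k} b^{p+2}

Suppose for contradiction that L is regular, and let p be the pumping length.
Take w = a^p b^{p+2}. Then w ∈ L and |w| = 2p+2 ≥ p.
The pumping lemma gives a decomposition w = xyz where |xy| ≤ p and y is nonempty.
The first p characters of w are a's, so xy (and hence y) consists only of a's. Write y = a^k, 1 ≤ k ≤ p.
Pump with i = 2: xy^2z = a^{p+k} b^{p+2}. For this to lie in L we would need p+2 = (p+k)+2, which forces k = 0. But k ≥ 1, so xy^2z ∉ L.
This contradicts the pumping lemma, so L is not regular.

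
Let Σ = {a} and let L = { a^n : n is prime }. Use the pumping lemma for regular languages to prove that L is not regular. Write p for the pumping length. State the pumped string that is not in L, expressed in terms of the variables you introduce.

Suppose for contradiction that L is regular, and let p be the pumping length.
Let q be a prime with q ≥ p+2 (infinitely many primes exist), and take w = a^q ∈ L with |w| = q ≥ p.
The pumping lemma gives a decomposition w = xyz where |xy| ≤ p and y is nonempty.
Then y = a^k for some k with 1 ≤ k ≤ p.
Since 1 ≤ k ≤ p, |xz| = q-k. Pump with i = q+1: |xy^{q+1}z| = (q-k)+(q+1)k = q+qk = q(1+k), which is composite (both factors ≥ 2). So xy^{q+1}z = a^{q(1+k)} ∉ L.
This is a contradiction; hence L is not regular.

a^{q(1+k)}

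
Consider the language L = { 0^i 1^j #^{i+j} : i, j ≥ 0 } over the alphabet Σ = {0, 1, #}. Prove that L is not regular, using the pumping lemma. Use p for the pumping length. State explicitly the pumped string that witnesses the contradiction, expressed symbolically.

0^{p+k} 1^p #^{2p}

Suppose for contradiction that L is regular, and let p be the pumping length.
Take w = 0^p 1^p #^{2p} ∈ L (with i=j=p, i+j=2p), |w| = 4p ≥ p.
Write w = xyz as guaranteed by the lemma, with |xy| ≤ p and y is nonempty.
Since the first p symbols of w are all 0's and |xy| ≤ p, y lies entirely in the leading 0-block: y = 0^k for some k with 1 ≤ k ≤ p.
Consider xy^2z = 0^{p+k} 1^p #^{2p}. Now the 0- and 1-counts sum to 2p+k, but the #-count is 2p ≠ 2p+k. So xy^2z ∉ L.
This is a contradiction; hence L is not regular.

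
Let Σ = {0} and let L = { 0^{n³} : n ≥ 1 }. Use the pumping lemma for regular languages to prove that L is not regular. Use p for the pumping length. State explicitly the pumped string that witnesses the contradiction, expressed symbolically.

0^{p³+k}

Assume L is regular; let p be its pumping constant.
Take w = 0^{p³} ∈ L with |w| = p³ ≥ p.
Write w = xyz as guaranteed by the lemma, with |xy| ≤ p and y is nonempty.
Then y = 0^k for some k with 1 ≤ k ≤ p.
Pump with i = 2: xy^2z = 0^{p³+k}. Since 1 ≤ k ≤ p, p³ < p³+k ≤ p³+p < p³+3p²+3p+1 = (p+1)³, so p³+k is not a perfect cube. So xy^2z ∉ L.
This contradicts the pumping lemma, so L is not regular.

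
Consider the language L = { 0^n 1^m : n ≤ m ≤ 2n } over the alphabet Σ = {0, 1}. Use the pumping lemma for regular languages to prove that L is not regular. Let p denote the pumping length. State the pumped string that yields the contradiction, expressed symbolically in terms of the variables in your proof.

0^{p+k} 1^p

Toward a contradiction, assume L is regular with pumping length p.
Take w = 0^p 1^p ∈ L (since p ≤ p ≤ 2p), with |w| = 2p ≥ p.
The pumping lemma gives a decomposition w = xyz where |xy| ≤ p and |y| > 0.
The first p characters of w are 0's, so xy (and hence y) consists only of 0's. Write y = 0^k, 1 ≤ k ≤ p.
Pump with i = 2: xy^2z = 0^{p+k} 1^p. Now n = p+k > p = m, so the condition n ≤ m fails. Thus xy^2z ∉ L.
This is a contradiction; hence L is not regular.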